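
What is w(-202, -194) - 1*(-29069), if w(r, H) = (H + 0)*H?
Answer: 66705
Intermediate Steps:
w(r, H) = H² (w(r, H) = H*H = H²)
w(-202, -194) - 1*(-29069) = (-194)² - 1*(-29069) = 37636 + 29069 = 66705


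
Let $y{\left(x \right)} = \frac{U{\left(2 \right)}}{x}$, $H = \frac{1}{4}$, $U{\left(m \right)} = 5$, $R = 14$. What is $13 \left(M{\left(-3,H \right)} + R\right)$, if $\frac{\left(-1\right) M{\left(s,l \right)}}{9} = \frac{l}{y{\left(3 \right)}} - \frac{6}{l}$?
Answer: $\frac{59449}{20} \approx 2972.4$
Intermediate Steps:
$H = \frac{1}{4} \approx 0.25$
$y{\left(x \right)} = \frac{5}{x}$
$M{\left(s,l \right)} = \frac{54}{l} - \frac{27 l}{5}$ ($M{\left(s,l \right)} = - 9 \left(\frac{l}{5 \cdot \frac{1}{3}} - \frac{6}{l}\right) = - 9 \left(\frac{l}{\frac{5}{3}} - \frac{6}{l}\right) = - 9 \left(l \frac{3}{5} - \frac{6}{l}\right) = - 9 \left(\frac{3 l}{5} - \frac{6}{l}\right) = - 9 \left(- \frac{6}{l} + \frac{3 l}{5}\right) = \frac{54}{l} - \frac{27 l}{5}$)
$13 \left(M{\left(-3,H \right)} + R\right) = 13 \left(\left(54 \frac{1}{\frac{1}{4}} - \frac{27}{20}\right) + 14\right) = 13 \left(\left(54 \cdot 4 - \frac{27}{20}\right) + 14\right) = 13 \left(\left(216 - \frac{27}{20}\right) + 14\right) = 13 \left(\frac{4293}{20} + 14\right) = 13 \cdot \frac{4573}{20} = \frac{59449}{20}$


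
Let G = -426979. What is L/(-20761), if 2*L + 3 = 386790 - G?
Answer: -406883/20761 ≈ -19.598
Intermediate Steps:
L = 406883 (L = -3/2 + (386790 - 1*(-426979))/2 = -3/2 + (386790 + 426979)/2 = -3/2 + (½)*813769 = -3/2 + 813769/2 = 406883)
L/(-20761) = 406883/(-20761) = 406883*(-1/20761) = -406883/20761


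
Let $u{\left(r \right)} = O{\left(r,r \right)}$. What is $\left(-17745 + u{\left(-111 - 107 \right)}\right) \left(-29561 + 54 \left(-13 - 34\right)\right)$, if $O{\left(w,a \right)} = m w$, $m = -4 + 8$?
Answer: $597587083$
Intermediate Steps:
$m = 4$
$O{\left(w,a \right)} = 4 w$
$u{\left(r \right)} = 4 r$
$\left(-17745 + u{\left(-111 - 107 \right)}\right) \left(-29561 + 54 \left(-13 - 34\right)\right) = \left(-17745 + 4 \left(-111 - 107\right)\right) \left(-29561 + 54 \left(-13 - 34\right)\right) = \left(-17745 + 4 \left(-218\right)\right) \left(-29561 + 54 \left(-47\right)\right) = \left(-17745 - 872\right) \left(-29561 - 2538\right) = \left(-18617\right) \left(-32099\right) = 597587083$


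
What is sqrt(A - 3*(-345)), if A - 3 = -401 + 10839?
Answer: 2*sqrt(2869) ≈ 107.13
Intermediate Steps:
A = 10441 (A = 3 + (-401 + 10839) = 3 + 10438 = 10441)
sqrt(A - 3*(-345)) = sqrt(10441 - 3*(-345)) = sqrt(10441 + 1035) = sqrt(11476) = 2*sqrt(2869)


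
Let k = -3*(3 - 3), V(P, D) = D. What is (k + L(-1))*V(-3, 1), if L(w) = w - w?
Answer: 0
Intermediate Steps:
L(w) = 0
k = 0 (k = -3*0 = 0)
(k + L(-1))*V(-3, 1) = (0 + 0)*1 = 0*1 = 0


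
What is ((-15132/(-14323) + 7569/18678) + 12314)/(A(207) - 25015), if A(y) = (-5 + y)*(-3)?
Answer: -1098231274133/2284752623758 ≈ -0.48068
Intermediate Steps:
A(y) = 15 - 3*y
((-15132/(-14323) + 7569/18678) + 12314)/(A(207) - 25015) = ((-15132/(-14323) + 7569/18678) + 12314)/((15 - 3*207) - 25015) = ((-15132*(-1/14323) + 7569*(1/18678)) + 12314)/((15 - 621) - 25015) = ((15132/14323 + 2523/6226) + 12314)/(-606 - 25015) = (130348761/89174998 + 12314)/(-25621) = (1098231274133/89174998)*(-1/25621) = -1098231274133/2284752623758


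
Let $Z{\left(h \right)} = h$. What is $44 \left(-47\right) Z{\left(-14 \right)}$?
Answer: $28952$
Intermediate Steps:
$44 \left(-47\right) Z{\left(-14 \right)} = 44 \left(-47\right) \left(-14\right) = \left(-2068\right) \left(-14\right) = 28952$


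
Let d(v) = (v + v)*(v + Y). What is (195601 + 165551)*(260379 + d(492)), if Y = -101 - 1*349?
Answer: 108962086464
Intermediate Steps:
Y = -450 (Y = -101 - 349 = -450)
d(v) = 2*v*(-450 + v) (d(v) = (v + v)*(v - 450) = (2*v)*(-450 + v) = 2*v*(-450 + v))
(195601 + 165551)*(260379 + d(492)) = (195601 + 165551)*(260379 + 2*492*(-450 + 492)) = 361152*(260379 + 2*492*42) = 361152*(260379 + 41328) = 361152*301707 = 108962086464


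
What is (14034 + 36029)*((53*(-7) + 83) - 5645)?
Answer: -297023779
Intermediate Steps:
(14034 + 36029)*((53*(-7) + 83) - 5645) = 50063*((-371 + 83) - 5645) = 50063*(-288 - 5645) = 50063*(-5933) = -297023779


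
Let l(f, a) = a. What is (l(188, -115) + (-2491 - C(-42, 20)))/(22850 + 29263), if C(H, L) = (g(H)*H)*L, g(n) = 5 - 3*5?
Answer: -11006/52113 ≈ -0.21119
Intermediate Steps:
g(n) = -10 (g(n) = 5 - 15 = -10)
C(H, L) = -10*H*L (C(H, L) = (-10*H)*L = -10*H*L)
(l(188, -115) + (-2491 - C(-42, 20)))/(22850 + 29263) = (-115 + (-2491 - (-10)*(-42)*20))/(22850 + 29263) = (-115 + (-2491 - 1*8400))/52113 = (-115 + (-2491 - 8400))*(1/52113) = (-115 - 10891)*(1/52113) = -11006*1/52113 = -11006/52113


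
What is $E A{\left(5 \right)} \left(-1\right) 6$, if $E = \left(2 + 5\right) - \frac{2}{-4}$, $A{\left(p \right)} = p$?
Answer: $-225$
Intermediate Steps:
$E = \frac{15}{2}$ ($E = 7 - - \frac{1}{2} = 7 + \frac{1}{2} = \frac{15}{2} \approx 7.5$)
$E A{\left(5 \right)} \left(-1\right) 6 = \frac{15 \cdot 5 \left(-1\right) 6}{2} = \frac{15 \left(\left(-5\right) 6\right)}{2} = \frac{15}{2} \left(-30\right) = -225$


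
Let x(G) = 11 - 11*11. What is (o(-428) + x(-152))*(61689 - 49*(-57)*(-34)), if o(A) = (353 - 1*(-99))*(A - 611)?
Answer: 15629592474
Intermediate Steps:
o(A) = -276172 + 452*A (o(A) = (353 + 99)*(-611 + A) = 452*(-611 + A) = -276172 + 452*A)
x(G) = -110 (x(G) = 11 - 121 = -110)
(o(-428) + x(-152))*(61689 - 49*(-57)*(-34)) = ((-276172 + 452*(-428)) - 110)*(61689 - 49*(-57)*(-34)) = ((-276172 - 193456) - 110)*(61689 + 2793*(-34)) = (-469628 - 110)*(61689 - 94962) = -469738*(-33273) = 15629592474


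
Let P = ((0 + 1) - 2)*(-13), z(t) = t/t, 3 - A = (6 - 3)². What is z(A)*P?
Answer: 13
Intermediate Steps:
A = -6 (A = 3 - (6 - 3)² = 3 - 1*3² = 3 - 1*9 = 3 - 9 = -6)
z(t) = 1
P = 13 (P = (1 - 2)*(-13) = -1*(-13) = 13)
z(A)*P = 1*13 = 13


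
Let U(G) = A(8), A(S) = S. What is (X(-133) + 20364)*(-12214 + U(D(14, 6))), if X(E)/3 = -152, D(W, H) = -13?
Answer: -242997048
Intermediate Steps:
U(G) = 8
X(E) = -456 (X(E) = 3*(-152) = -456)
(X(-133) + 20364)*(-12214 + U(D(14, 6))) = (-456 + 20364)*(-12214 + 8) = 19908*(-12206) = -242997048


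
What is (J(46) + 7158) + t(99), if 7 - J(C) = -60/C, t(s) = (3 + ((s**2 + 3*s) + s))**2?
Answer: 2393084825/23 ≈ 1.0405e+8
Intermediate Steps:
t(s) = (3 + s**2 + 4*s)**2 (t(s) = (3 + (s**2 + 4*s))**2 = (3 + s**2 + 4*s)**2)
J(C) = 7 + 60/C (J(C) = 7 - (-60)/C = 7 + 60/C)
(J(46) + 7158) + t(99) = ((7 + 60/46) + 7158) + (3 + 99**2 + 4*99)**2 = ((7 + 60*(1/46)) + 7158) + (3 + 9801 + 396)**2 = ((7 + 30/23) + 7158) + 10200**2 = (191/23 + 7158) + 104040000 = 164825/23 + 104040000 = 2393084825/23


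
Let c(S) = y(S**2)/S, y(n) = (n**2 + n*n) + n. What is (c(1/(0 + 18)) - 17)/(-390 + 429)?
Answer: -49409/113724 ≈ -0.43446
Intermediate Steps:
y(n) = n + 2*n**2 (y(n) = (n**2 + n**2) + n = 2*n**2 + n = n + 2*n**2)
c(S) = S*(1 + 2*S**2) (c(S) = (S**2*(1 + 2*S**2))/S = S*(1 + 2*S**2))
(c(1/(0 + 18)) - 17)/(-390 + 429) = ((1/(0 + 18) + 2*(1/(0 + 18))**3) - 17)/(-390 + 429) = ((1/18 + 2*(1/18)**3) - 17)/39 = ((1/18 + 2*(1/18)**3) - 17)*(1/39) = ((1/18 + 2*(1/5832)) - 17)*(1/39) = ((1/18 + 1/2916) - 17)*(1/39) = (163/2916 - 17)*(1/39) = -49409/2916*1/39 = -49409/113724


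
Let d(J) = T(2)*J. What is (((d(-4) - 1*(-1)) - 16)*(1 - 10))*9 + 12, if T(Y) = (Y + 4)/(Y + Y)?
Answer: 1713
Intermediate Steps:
T(Y) = (4 + Y)/(2*Y) (T(Y) = (4 + Y)/((2*Y)) = (4 + Y)*(1/(2*Y)) = (4 + Y)/(2*Y))
d(J) = 3*J/2 (d(J) = ((½)*(4 + 2)/2)*J = ((½)*(½)*6)*J = 3*J/2)
(((d(-4) - 1*(-1)) - 16)*(1 - 10))*9 + 12 = ((((3/2)*(-4) - 1*(-1)) - 16)*(1 - 10))*9 + 12 = (((-6 + 1) - 16)*(-9))*9 + 12 = ((-5 - 16)*(-9))*9 + 12 = -21*(-9)*9 + 12 = 189*9 + 12 = 1701 + 12 = 1713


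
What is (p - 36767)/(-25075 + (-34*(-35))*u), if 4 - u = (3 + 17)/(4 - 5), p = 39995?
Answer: 3228/3485 ≈ 0.92626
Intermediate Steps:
u = 24 (u = 4 - (3 + 17)/(4 - 5) = 4 - 20/(-1) = 4 - 20*(-1) = 4 - 1*(-20) = 4 + 20 = 24)
(p - 36767)/(-25075 + (-34*(-35))*u) = (39995 - 36767)/(-25075 - 34*(-35)*24) = 3228/(-25075 + 1190*24) = 3228/(-25075 + 28560) = 3228/3485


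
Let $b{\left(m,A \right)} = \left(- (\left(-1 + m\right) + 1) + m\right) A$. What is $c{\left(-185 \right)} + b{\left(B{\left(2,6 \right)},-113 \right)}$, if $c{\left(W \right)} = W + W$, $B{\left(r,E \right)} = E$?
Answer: $-370$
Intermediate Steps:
$b{\left(m,A \right)} = 0$ ($b{\left(m,A \right)} = \left(- m + m\right) A = 0 A = 0$)
$c{\left(W \right)} = 2 W$
$c{\left(-185 \right)} + b{\left(B{\left(2,6 \right)},-113 \right)} = 2 \left(-185\right) + 0 = -370 + 0 = -370$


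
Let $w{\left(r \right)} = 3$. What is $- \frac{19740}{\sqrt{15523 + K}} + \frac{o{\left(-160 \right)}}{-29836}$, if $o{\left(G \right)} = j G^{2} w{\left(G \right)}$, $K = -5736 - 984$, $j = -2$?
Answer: $\frac{38400}{7459} - \frac{19740 \sqrt{8803}}{8803} \approx -205.25$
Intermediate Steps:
$K = -6720$ ($K = -5736 - 984 = -6720$)
$o{\left(G \right)} = - 6 G^{2}$ ($o{\left(G \right)} = - 2 G^{2} \cdot 3 = - 6 G^{2}$)
$- \frac{19740}{\sqrt{15523 + K}} + \frac{o{\left(-160 \right)}}{-29836} = - \frac{19740}{\sqrt{15523 - 6720}} + \frac{\left(-6\right) \left(-160\right)^{2}}{-29836} = - \frac{19740}{\sqrt{8803}} + \left(-6\right) 25600 \left(- \frac{1}{29836}\right) = - 19740 \frac{\sqrt{8803}}{8803} - - \frac{38400}{7459} = - \frac{19740 \sqrt{8803}}{8803} + \frac{38400}{7459} = \frac{38400}{7459} - \frac{19740 \sqrt{8803}}{8803}$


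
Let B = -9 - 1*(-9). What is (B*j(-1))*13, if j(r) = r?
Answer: 0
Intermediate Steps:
B = 0 (B = -9 + 9 = 0)
(B*j(-1))*13 = (0*(-1))*13 = 0*13 = 0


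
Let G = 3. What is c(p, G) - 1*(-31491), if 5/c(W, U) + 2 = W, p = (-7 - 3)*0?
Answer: 62977/2 ≈ 31489.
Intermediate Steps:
p = 0 (p = -10*0 = 0)
c(W, U) = 5/(-2 + W)
c(p, G) - 1*(-31491) = 5/(-2 + 0) - 1*(-31491) = 5/(-2) + 31491 = 5*(-½) + 31491 = -5/2 + 31491 = 62977/2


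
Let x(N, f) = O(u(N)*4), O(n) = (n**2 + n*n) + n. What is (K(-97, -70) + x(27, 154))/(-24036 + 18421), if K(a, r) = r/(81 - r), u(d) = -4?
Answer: -74826/847865 ≈ -0.088252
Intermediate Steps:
O(n) = n + 2*n**2 (O(n) = (n**2 + n**2) + n = 2*n**2 + n = n + 2*n**2)
x(N, f) = 496 (x(N, f) = (-4*4)*(1 + 2*(-4*4)) = -16*(1 + 2*(-16)) = -16*(1 - 32) = -16*(-31) = 496)
(K(-97, -70) + x(27, 154))/(-24036 + 18421) = (-1*(-70)/(-81 - 70) + 496)/(-24036 + 18421) = (-1*(-70)/(-151) + 496)/(-5615) = (-1*(-70)*(-1/151) + 496)*(-1/5615) = (-70/151 + 496)*(-1/5615) = (74826/151)*(-1/5615) = -74826/847865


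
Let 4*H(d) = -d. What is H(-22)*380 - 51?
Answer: 2039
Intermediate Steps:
H(d) = -d/4 (H(d) = (-d)/4 = -d/4)
H(-22)*380 - 51 = -1/4*(-22)*380 - 51 = (11/2)*380 - 51 = 2090 - 51 = 2039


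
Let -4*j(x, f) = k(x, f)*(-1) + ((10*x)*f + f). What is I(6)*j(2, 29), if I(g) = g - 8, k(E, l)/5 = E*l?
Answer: 319/2 ≈ 159.50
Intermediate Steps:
k(E, l) = 5*E*l (k(E, l) = 5*(E*l) = 5*E*l)
I(g) = -8 + g
j(x, f) = -f/4 - 5*f*x/4 (j(x, f) = -((5*x*f)*(-1) + ((10*x)*f + f))/4 = -((5*f*x)*(-1) + (10*f*x + f))/4 = -(-5*f*x + (f + 10*f*x))/4 = -(f + 5*f*x)/4 = -f/4 - 5*f*x/4)
I(6)*j(2, 29) = (-8 + 6)*((1/4)*29*(-1 - 5*2)) = -29*(-1 - 10)/2 = -29*(-11)/2 = -2*(-319/4) = 319/2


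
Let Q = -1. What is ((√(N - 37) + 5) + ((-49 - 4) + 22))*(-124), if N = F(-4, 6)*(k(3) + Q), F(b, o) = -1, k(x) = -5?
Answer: 3224 - 124*I*√31 ≈ 3224.0 - 690.4*I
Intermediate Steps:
N = 6 (N = -(-5 - 1) = -1*(-6) = 6)
((√(N - 37) + 5) + ((-49 - 4) + 22))*(-124) = ((√(6 - 37) + 5) + ((-49 - 4) + 22))*(-124) = ((√(-31) + 5) + (-53 + 22))*(-124) = ((I*√31 + 5) - 31)*(-124) = ((5 + I*√31) - 31)*(-124) = (-26 + I*√31)*(-124) = 3224 - 124*I*√31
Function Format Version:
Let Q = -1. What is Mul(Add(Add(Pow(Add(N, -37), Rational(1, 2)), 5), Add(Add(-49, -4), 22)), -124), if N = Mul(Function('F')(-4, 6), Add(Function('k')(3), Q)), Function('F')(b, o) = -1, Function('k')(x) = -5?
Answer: Add(3224, Mul(-124, I, Pow(31, Rational(1, 2)))) ≈ Add(3224.0, Mul(-690.40, I))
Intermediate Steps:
N = 6 (N = Mul(-1, Add(-5, -1)) = Mul(-1, -6) = 6)
Mul(Add(Add(Pow(Add(N, -37), Rational(1, 2)), 5), Add(Add(-49, -4), 22)), -124) = Mul(Add(Add(Pow(Add(6, -37), Rational(1, 2)), 5), Add(Add(-49, -4), 22)), -124) = Mul(Add(Add(Pow(-31, Rational(1, 2)), 5), Add(-53, 22)), -124) = Mul(Add(Add(Mul(I, Pow(31, Rational(1, 2))), 5), -31), -124) = Mul(Add(Add(5, Mul(I, Pow(31, Rational(1, 2)))), -31), -124) = Mul(Add(-26, Mul(I, Pow(31, Rational(1, 2)))), -124) = Add(3224, Mul(-124, I, Pow(31, Rational(1, 2))))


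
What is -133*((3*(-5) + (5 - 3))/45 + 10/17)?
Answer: -30457/765 ≈ -39.813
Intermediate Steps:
-133*((3*(-5) + (5 - 3))/45 + 10/17) = -133*((-15 + 2)*(1/45) + 10*(1/17)) = -133*(-13*1/45 + 10/17) = -133*(-13/45 + 10/17) = -133*229/765 = -30457/765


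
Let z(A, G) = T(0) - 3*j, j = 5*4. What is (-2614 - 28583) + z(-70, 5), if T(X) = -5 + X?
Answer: -31262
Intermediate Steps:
j = 20
z(A, G) = -65 (z(A, G) = (-5 + 0) - 3*20 = -5 - 60 = -65)
(-2614 - 28583) + z(-70, 5) = (-2614 - 28583) - 65 = -31197 - 65 = -31262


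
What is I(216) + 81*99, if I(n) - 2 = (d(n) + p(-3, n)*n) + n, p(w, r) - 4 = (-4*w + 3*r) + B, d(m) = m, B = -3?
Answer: 151229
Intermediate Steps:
p(w, r) = 1 - 4*w + 3*r (p(w, r) = 4 + ((-4*w + 3*r) - 3) = 4 + (-3 - 4*w + 3*r) = 1 - 4*w + 3*r)
I(n) = 2 + 2*n + n*(13 + 3*n) (I(n) = 2 + ((n + (1 - 4*(-3) + 3*n)*n) + n) = 2 + ((n + (1 + 12 + 3*n)*n) + n) = 2 + ((n + (13 + 3*n)*n) + n) = 2 + ((n + n*(13 + 3*n)) + n) = 2 + (2*n + n*(13 + 3*n)) = 2 + 2*n + n*(13 + 3*n))
I(216) + 81*99 = (2 + 3*216² + 15*216) + 81*99 = (2 + 3*46656 + 3240) + 8019 = (2 + 139968 + 3240) + 8019 = 143210 + 8019 = 151229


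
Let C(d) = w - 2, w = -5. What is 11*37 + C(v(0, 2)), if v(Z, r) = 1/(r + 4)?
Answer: 400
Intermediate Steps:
v(Z, r) = 1/(4 + r)
C(d) = -7 (C(d) = -5 - 2 = -7)
11*37 + C(v(0, 2)) = 11*37 - 7 = 407 - 7 = 400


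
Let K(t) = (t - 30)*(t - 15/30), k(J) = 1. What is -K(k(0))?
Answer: 29/2 ≈ 14.500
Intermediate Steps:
K(t) = (-30 + t)*(-½ + t) (K(t) = (-30 + t)*(t - 15*1/30) = (-30 + t)*(t - ½) = (-30 + t)*(-½ + t))
-K(k(0)) = -(15 + 1² - 61/2*1) = -(15 + 1 - 61/2) = -1*(-29/2) = 29/2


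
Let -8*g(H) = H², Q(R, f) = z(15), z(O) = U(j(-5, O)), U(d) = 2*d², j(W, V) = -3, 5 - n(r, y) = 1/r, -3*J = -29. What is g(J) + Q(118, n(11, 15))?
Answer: 455/72 ≈ 6.3194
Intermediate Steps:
J = 29/3 (J = -⅓*(-29) = 29/3 ≈ 9.6667)
n(r, y) = 5 - 1/r
z(O) = 18 (z(O) = 2*(-3)² = 2*9 = 18)
Q(R, f) = 18
g(H) = -H²/8
g(J) + Q(118, n(11, 15)) = -(29/3)²/8 + 18 = -⅛*841/9 + 18 = -841/72 + 18 = 455/72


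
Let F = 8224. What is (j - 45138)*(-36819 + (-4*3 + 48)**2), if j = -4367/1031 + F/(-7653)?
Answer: 4217665779135489/2630081 ≈ 1.6036e+9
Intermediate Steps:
j = -41899595/7890243 (j = -4367/1031 + 8224/(-7653) = -4367*1/1031 + 8224*(-1/7653) = -4367/1031 - 8224/7653 = -41899595/7890243 ≈ -5.3103)
(j - 45138)*(-36819 + (-4*3 + 48)**2) = (-41899595/7890243 - 45138)*(-36819 + (-4*3 + 48)**2) = -356191688129*(-36819 + (-12 + 48)**2)/7890243 = -356191688129*(-36819 + 36**2)/7890243 = -356191688129*(-36819 + 1296)/7890243 = -356191688129/7890243*(-35523) = 4217665779135489/2630081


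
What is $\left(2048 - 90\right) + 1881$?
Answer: $3839$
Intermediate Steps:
$\left(2048 - 90\right) + 1881 = 1958 + 1881 = 3839$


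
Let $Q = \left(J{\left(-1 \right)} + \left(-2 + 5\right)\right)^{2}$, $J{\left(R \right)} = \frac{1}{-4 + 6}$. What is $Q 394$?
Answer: $\frac{9653}{2} \approx 4826.5$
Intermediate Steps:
$J{\left(R \right)} = \frac{1}{2}$
$Q = \frac{49}{4}$ ($Q = \left(\frac{1}{2} + \left(-2 + 5\right)\right)^{2} = \left(\frac{1}{2} + 3\right)^{2} = \left(\frac{7}{2}\right)^{2} = \frac{49}{4} \approx 12.25$)
$Q 394 = \frac{49}{4} \cdot 394 = \frac{9653}{2}$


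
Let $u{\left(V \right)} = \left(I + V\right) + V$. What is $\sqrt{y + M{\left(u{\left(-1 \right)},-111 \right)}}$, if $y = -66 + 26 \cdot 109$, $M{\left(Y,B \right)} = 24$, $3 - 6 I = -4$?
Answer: $2 \sqrt{698} \approx 52.839$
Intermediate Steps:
$I = \frac{7}{6}$ ($I = \frac{1}{2} - - \frac{2}{3} = \frac{1}{2} + \frac{2}{3} = \frac{7}{6} \approx 1.1667$)
$u{\left(V \right)} = \frac{7}{6} + 2 V$ ($u{\left(V \right)} = \left(\frac{7}{6} + V\right) + V = \frac{7}{6} + 2 V$)
$y = 2768$ ($y = -66 + 2834 = 2768$)
$\sqrt{y + M{\left(u{\left(-1 \right)},-111 \right)}} = \sqrt{2768 + 24} = \sqrt{2792} = 2 \sqrt{698}$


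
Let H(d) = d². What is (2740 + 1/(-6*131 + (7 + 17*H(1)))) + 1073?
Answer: 2905505/762 ≈ 3813.0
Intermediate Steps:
(2740 + 1/(-6*131 + (7 + 17*H(1)))) + 1073 = (2740 + 1/(-6*131 + (7 + 17*1²))) + 1073 = (2740 + 1/(-786 + (7 + 17*1))) + 1073 = (2740 + 1/(-786 + (7 + 17))) + 1073 = (2740 + 1/(-786 + 24)) + 1073 = (2740 + 1/(-762)) + 1073 = (2740 - 1/762) + 1073 = 2087879/762 + 1073 = 2905505/762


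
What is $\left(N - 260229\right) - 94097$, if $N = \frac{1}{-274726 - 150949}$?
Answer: $- \frac{150827720051}{425675} \approx -3.5433 \cdot 10^{5}$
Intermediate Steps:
$N = - \frac{1}{425675}$ ($N = \frac{1}{-425675} = - \frac{1}{425675} \approx -2.3492 \cdot 10^{-6}$)
$\left(N - 260229\right) - 94097 = \left(- \frac{1}{425675} - 260229\right) - 94097 = - \frac{110772979576}{425675} - 94097 = - \frac{150827720051}{425675}$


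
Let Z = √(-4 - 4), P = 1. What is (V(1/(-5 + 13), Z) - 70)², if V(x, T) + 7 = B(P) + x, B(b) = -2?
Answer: 398161/64 ≈ 6221.3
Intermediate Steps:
Z = 2*I*√2 (Z = √(-8) = 2*I*√2 ≈ 2.8284*I)
V(x, T) = -9 + x (V(x, T) = -7 + (-2 + x) = -9 + x)
(V(1/(-5 + 13), Z) - 70)² = ((-9 + 1/(-5 + 13)) - 70)² = ((-9 + 1/8) - 70)² = ((-9 + ⅛) - 70)² = (-71/8 - 70)² = (-631/8)² = 398161/64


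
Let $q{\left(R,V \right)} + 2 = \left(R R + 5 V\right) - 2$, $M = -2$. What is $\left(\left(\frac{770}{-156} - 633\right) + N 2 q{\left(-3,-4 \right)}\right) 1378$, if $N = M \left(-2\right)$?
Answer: $- \frac{3133307}{3} \approx -1.0444 \cdot 10^{6}$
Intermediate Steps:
$N = 4$ ($N = \left(-2\right) \left(-2\right) = 4$)
$q{\left(R,V \right)} = -4 + R^{2} + 5 V$ ($q{\left(R,V \right)} = -2 - \left(2 - 5 V - R R\right) = -2 - \left(2 - R^{2} - 5 V\right) = -2 + \left(-2 + R^{2} + 5 V\right) = -4 + R^{2} + 5 V$)
$\left(\left(\frac{770}{-156} - 633\right) + N 2 q{\left(-3,-4 \right)}\right) 1378 = \left(\left(\frac{770}{-156} - 633\right) + 4 \cdot 2 \left(-4 + \left(-3\right)^{2} + 5 \left(-4\right)\right)\right) 1378 = \left(\left(770 \left(- \frac{1}{156}\right) - 633\right) + 8 \left(-4 + 9 - 20\right)\right) 1378 = \left(\left(- \frac{385}{78} - 633\right) + 8 \left(-15\right)\right) 1378 = \left(- \frac{49759}{78} - 120\right) 1378 = \left(- \frac{59119}{78}\right) 1378 = - \frac{3133307}{3}$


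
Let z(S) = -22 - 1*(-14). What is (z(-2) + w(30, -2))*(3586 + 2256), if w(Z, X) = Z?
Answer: 128524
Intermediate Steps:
z(S) = -8 (z(S) = -22 + 14 = -8)
(z(-2) + w(30, -2))*(3586 + 2256) = (-8 + 30)*(3586 + 2256) = 22*5842 = 128524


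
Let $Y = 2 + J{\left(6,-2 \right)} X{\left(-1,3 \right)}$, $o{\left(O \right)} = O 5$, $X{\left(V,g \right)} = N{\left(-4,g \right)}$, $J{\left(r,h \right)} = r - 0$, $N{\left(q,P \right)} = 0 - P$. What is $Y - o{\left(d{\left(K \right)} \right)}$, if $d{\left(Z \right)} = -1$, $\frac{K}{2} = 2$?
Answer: $-11$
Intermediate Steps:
$K = 4$ ($K = 2 \cdot 2 = 4$)
$N{\left(q,P \right)} = - P$
$J{\left(r,h \right)} = r$ ($J{\left(r,h \right)} = r + 0 = r$)
$X{\left(V,g \right)} = - g$
$o{\left(O \right)} = 5 O$
$Y = -16$ ($Y = 2 + 6 \left(\left(-1\right) 3\right) = 2 + 6 \left(-3\right) = 2 - 18 = -16$)
$Y - o{\left(d{\left(K \right)} \right)} = -16 - 5 \left(-1\right) = -16 - -5 = -16 + 5 = -11$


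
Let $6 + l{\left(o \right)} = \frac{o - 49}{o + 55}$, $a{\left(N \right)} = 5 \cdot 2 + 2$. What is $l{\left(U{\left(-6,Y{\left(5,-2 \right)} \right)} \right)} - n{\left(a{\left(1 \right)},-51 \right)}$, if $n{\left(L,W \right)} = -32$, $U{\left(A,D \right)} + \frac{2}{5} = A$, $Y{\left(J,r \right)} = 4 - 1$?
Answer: $\frac{6041}{243} \approx 24.86$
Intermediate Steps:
$a{\left(N \right)} = 12$ ($a{\left(N \right)} = 10 + 2 = 12$)
$Y{\left(J,r \right)} = 3$ ($Y{\left(J,r \right)} = 4 - 1 = 3$)
$U{\left(A,D \right)} = - \frac{2}{5} + A$
$l{\left(o \right)} = -6 + \frac{-49 + o}{55 + o}$ ($l{\left(o \right)} = -6 + \frac{o - 49}{o + 55} = -6 + \frac{-49 + o}{55 + o}$)
$l{\left(U{\left(-6,Y{\left(5,-2 \right)} \right)} \right)} - n{\left(a{\left(1 \right)},-51 \right)} = \frac{-379 - 5 \left(- \frac{2}{5} - 6\right)}{55 - \frac{32}{5}} - -32 = \frac{-379 - -32}{55 - \frac{32}{5}} + 32 = \frac{-379 + 32}{\frac{243}{5}} + 32 = \frac{5}{243} \left(-347\right) + 32 = - \frac{1735}{243} + 32 = \frac{6041}{243}$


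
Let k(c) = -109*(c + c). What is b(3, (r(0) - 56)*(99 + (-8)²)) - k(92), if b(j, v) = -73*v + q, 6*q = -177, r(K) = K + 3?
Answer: 1301347/2 ≈ 6.5067e+5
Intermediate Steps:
r(K) = 3 + K
q = -59/2 (q = (⅙)*(-177) = -59/2 ≈ -29.500)
b(j, v) = -59/2 - 73*v (b(j, v) = -73*v - 59/2 = -59/2 - 73*v)
k(c) = -218*c
b(3, (r(0) - 56)*(99 + (-8)²)) - k(92) = (-59/2 - 73*((3 + 0) - 56)*(99 + (-8)²)) - (-218)*92 = (-59/2 - 73*(3 - 56)*(99 + 64)) - 1*(-20056) = (-59/2 - (-3869)*163) + 20056 = (-59/2 - 73*(-8639)) + 20056 = (-59/2 + 630647) + 20056 = 1261235/2 + 20056 = 1301347/2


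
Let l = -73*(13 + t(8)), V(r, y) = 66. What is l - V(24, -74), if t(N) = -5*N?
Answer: 1905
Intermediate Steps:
l = 1971 (l = -73*(13 - 5*8) = -73*(13 - 40) = -73*(-27) = 1971)
l - V(24, -74) = 1971 - 1*66 = 1971 - 66 = 1905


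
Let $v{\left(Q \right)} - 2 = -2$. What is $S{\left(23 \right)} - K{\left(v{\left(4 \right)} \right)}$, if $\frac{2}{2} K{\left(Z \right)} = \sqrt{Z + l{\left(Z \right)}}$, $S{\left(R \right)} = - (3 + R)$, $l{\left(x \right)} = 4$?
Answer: $-28$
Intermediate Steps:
$v{\left(Q \right)} = 0$ ($v{\left(Q \right)} = 2 - 2 = 0$)
$S{\left(R \right)} = -3 - R$
$K{\left(Z \right)} = \sqrt{4 + Z}$ ($K{\left(Z \right)} = \sqrt{Z + 4} = \sqrt{4 + Z}$)
$S{\left(23 \right)} - K{\left(v{\left(4 \right)} \right)} = \left(-3 - 23\right) - \sqrt{4 + 0} = \left(-3 - 23\right) - \sqrt{4} = -26 - 2 = -28$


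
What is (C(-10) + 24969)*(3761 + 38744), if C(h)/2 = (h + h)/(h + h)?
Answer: 1061392355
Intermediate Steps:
C(h) = 2 (C(h) = 2*((h + h)/(h + h)) = 2*((2*h)/((2*h))) = 2*((2*h)*(1/(2*h))) = 2*1 = 2)
(C(-10) + 24969)*(3761 + 38744) = (2 + 24969)*(3761 + 38744) = 24971*42505 = 1061392355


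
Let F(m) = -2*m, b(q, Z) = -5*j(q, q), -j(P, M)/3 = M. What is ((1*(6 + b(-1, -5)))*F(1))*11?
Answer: 198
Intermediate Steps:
j(P, M) = -3*M
b(q, Z) = 15*q (b(q, Z) = -(-15)*q = 15*q)
((1*(6 + b(-1, -5)))*F(1))*11 = ((1*(6 + 15*(-1)))*(-2*1))*11 = ((1*(6 - 15))*(-2))*11 = ((1*(-9))*(-2))*11 = -9*(-2)*11 = 18*11 = 198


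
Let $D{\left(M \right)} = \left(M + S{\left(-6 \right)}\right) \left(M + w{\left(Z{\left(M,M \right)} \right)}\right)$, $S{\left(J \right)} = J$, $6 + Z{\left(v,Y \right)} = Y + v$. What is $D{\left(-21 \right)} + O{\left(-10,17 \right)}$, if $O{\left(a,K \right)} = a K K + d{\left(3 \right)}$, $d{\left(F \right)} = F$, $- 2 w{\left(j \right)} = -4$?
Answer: $-2374$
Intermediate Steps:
$Z{\left(v,Y \right)} = -6 + Y + v$ ($Z{\left(v,Y \right)} = -6 + \left(Y + v\right) = -6 + Y + v$)
$w{\left(j \right)} = 2$ ($w{\left(j \right)} = \left(- \frac{1}{2}\right) \left(-4\right) = 2$)
$O{\left(a,K \right)} = 3 + a K^{2}$ ($O{\left(a,K \right)} = a K K + 3 = K a K + 3 = a K^{2} + 3 = 3 + a K^{2}$)
$D{\left(M \right)} = \left(-6 + M\right) \left(2 + M\right)$ ($D{\left(M \right)} = \left(M - 6\right) \left(M + 2\right) = \left(-6 + M\right) \left(2 + M\right)$)
$D{\left(-21 \right)} + O{\left(-10,17 \right)} = \left(-12 + \left(-21\right)^{2} - -84\right) + \left(3 - 10 \cdot 17^{2}\right) = \left(-12 + 441 + 84\right) + \left(3 - 2890\right) = 513 + \left(3 - 2890\right) = 513 - 2887 = -2374$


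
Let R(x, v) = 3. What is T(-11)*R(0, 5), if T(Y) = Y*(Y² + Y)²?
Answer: -399300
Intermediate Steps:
T(Y) = Y*(Y + Y²)²
T(-11)*R(0, 5) = ((-11)³*(1 - 11)²)*3 = -1331*(-10)²*3 = -1331*100*3 = -133100*3 = -399300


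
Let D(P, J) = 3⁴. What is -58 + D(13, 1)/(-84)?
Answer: -1651/28 ≈ -58.964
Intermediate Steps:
D(P, J) = 81
-58 + D(13, 1)/(-84) = -58 + 81/(-84) = -58 + 81*(-1/84) = -58 - 27/28 = -1651/28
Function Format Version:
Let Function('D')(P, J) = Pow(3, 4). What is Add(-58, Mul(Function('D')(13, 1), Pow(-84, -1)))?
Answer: Rational(-1651, 28) ≈ -58.964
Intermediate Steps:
Function('D')(P, J) = 81
Add(-58, Mul(Function('D')(13, 1), Pow(-84, -1))) = Add(-58, Mul(81, Pow(-84, -1))) = Add(-58, Mul(81, Rational(-1, 84))) = Add(-58, Rational(-27, 28)) = Rational(-1651, 28)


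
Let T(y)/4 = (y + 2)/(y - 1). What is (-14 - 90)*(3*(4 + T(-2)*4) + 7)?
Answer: -1976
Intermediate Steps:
T(y) = 4*(2 + y)/(-1 + y) (T(y) = 4*((y + 2)/(y - 1)) = 4*((2 + y)/(-1 + y)) = 4*(2 + y)/(-1 + y))
(-14 - 90)*(3*(4 + T(-2)*4) + 7) = (-14 - 90)*(3*(4 + (4*(2 - 2)/(-1 - 2))*4) + 7) = -104*(3*(4 + (4*0/(-3))*4) + 7) = -104*(3*(4 + (4*(-⅓)*0)*4) + 7) = -104*(3*(4 + 0*4) + 7) = -104*(3*(4 + 0) + 7) = -104*(3*4 + 7) = -104*(12 + 7) = -104*19 = -1976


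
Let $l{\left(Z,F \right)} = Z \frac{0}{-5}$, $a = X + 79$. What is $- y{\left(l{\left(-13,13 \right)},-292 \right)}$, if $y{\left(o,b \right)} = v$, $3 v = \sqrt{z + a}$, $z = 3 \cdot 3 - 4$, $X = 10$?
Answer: $- \frac{\sqrt{94}}{3} \approx -3.2318$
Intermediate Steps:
$a = 89$ ($a = 10 + 79 = 89$)
$z = 5$ ($z = 9 - 4 = 5$)
$v = \frac{\sqrt{94}}{3}$ ($v = \frac{\sqrt{5 + 89}}{3} = \frac{\sqrt{94}}{3} \approx 3.2318$)
$l{\left(Z,F \right)} = 0$ ($l{\left(Z,F \right)} = Z 0 \left(- \frac{1}{5}\right) = Z 0 = 0$)
$y{\left(o,b \right)} = \frac{\sqrt{94}}{3}$
$- y{\left(l{\left(-13,13 \right)},-292 \right)} = - \frac{\sqrt{94}}{3}$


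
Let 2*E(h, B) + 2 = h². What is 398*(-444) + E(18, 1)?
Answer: -176551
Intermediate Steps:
E(h, B) = -1 + h²/2
398*(-444) + E(18, 1) = 398*(-444) + (-1 + (½)*18²) = -176712 + (-1 + (½)*324) = -176712 + (-1 + 162) = -176712 + 161 = -176551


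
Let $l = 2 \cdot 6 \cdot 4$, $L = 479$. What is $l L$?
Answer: $22992$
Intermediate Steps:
$l = 48$ ($l = 12 \cdot 4 = 48$)
$l L = 48 \cdot 479 = 22992$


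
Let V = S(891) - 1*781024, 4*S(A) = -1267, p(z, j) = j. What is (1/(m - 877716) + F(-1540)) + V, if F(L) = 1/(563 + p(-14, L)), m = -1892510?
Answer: -4229414365377969/5413021604 ≈ -7.8134e+5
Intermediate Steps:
S(A) = -1267/4 (S(A) = (1/4)*(-1267) = -1267/4)
V = -3125363/4 (V = -1267/4 - 1*781024 = -1267/4 - 781024 = -3125363/4 ≈ -7.8134e+5)
F(L) = 1/(563 + L)
(1/(m - 877716) + F(-1540)) + V = (1/(-1892510 - 877716) + 1/(563 - 1540)) - 3125363/4 = (1/(-2770226) + 1/(-977)) - 3125363/4 = (-1/2770226 - 1/977) - 3125363/4 = -2771203/2706510802 - 3125363/4 = -4229414365377969/5413021604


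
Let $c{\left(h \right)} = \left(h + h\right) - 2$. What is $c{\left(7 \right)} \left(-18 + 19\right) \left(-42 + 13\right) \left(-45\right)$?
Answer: $15660$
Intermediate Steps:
$c{\left(h \right)} = -2 + 2 h$ ($c{\left(h \right)} = 2 h - 2 = -2 + 2 h$)
$c{\left(7 \right)} \left(-18 + 19\right) \left(-42 + 13\right) \left(-45\right) = \left(-2 + 2 \cdot 7\right) \left(-18 + 19\right) \left(-42 + 13\right) \left(-45\right) = \left(-2 + 14\right) 1 \left(-29\right) \left(-45\right) = 12 \left(-29\right) \left(-45\right) = \left(-348\right) \left(-45\right) = 15660$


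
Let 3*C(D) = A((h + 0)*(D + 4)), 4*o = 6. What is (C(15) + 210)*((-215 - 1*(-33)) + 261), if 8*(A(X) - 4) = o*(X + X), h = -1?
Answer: 396185/24 ≈ 16508.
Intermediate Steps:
o = 3/2 (o = (1/4)*6 = 3/2 ≈ 1.5000)
A(X) = 4 + 3*X/8 (A(X) = 4 + (3*(X + X)/2)/8 = 4 + (3*(2*X)/2)/8 = 4 + (3*X)/8 = 4 + 3*X/8)
C(D) = 5/6 - D/8 (C(D) = (4 + 3*((-1 + 0)*(D + 4))/8)/3 = (4 + 3*(-(4 + D))/8)/3 = (4 + 3*(-4 - D)/8)/3 = (4 + (-3/2 - 3*D/8))/3 = (5/2 - 3*D/8)/3 = 5/6 - D/8)
(C(15) + 210)*((-215 - 1*(-33)) + 261) = ((5/6 - 1/8*15) + 210)*((-215 - 1*(-33)) + 261) = ((5/6 - 15/8) + 210)*((-215 + 33) + 261) = (-25/24 + 210)*(-182 + 261) = (5015/24)*79 = 396185/24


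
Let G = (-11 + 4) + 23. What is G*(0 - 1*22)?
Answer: -352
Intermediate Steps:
G = 16 (G = -7 + 23 = 16)
G*(0 - 1*22) = 16*(0 - 1*22) = 16*(0 - 22) = 16*(-22) = -352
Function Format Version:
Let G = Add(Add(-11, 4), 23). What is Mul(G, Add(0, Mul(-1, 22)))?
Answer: -352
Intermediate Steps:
G = 16 (G = Add(-7, 23) = 16)
Mul(G, Add(0, Mul(-1, 22))) = Mul(16, Add(0, Mul(-1, 22))) = Mul(16, Add(0, -22)) = Mul(16, -22) = -352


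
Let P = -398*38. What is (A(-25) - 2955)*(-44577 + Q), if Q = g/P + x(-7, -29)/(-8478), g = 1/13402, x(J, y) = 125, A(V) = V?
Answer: 28534282241739054835/214802685918 ≈ 1.3284e+8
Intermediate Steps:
g = 1/13402 ≈ 7.4616e-5
P = -15124
Q = -12668244739/859210743672 (Q = (1/13402)/(-15124) + 125/(-8478) = (1/13402)*(-1/15124) + 125*(-1/8478) = -1/202691848 - 125/8478 = -12668244739/859210743672 ≈ -0.014744)
(A(-25) - 2955)*(-44577 + Q) = (-25 - 2955)*(-44577 - 12668244739/859210743672) = -2980*(-38301049988911483/859210743672) = 28534282241739054835/214802685918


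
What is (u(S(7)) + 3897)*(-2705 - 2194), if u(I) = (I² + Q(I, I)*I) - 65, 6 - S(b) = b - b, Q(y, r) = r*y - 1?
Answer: -19978122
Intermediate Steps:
Q(y, r) = -1 + r*y
S(b) = 6 (S(b) = 6 - (b - b) = 6 - 1*0 = 6 + 0 = 6)
u(I) = -65 + I² + I*(-1 + I²) (u(I) = (I² + (-1 + I*I)*I) - 65 = (I² + (-1 + I²)*I) - 65 = (I² + I*(-1 + I²)) - 65 = -65 + I² + I*(-1 + I²))
(u(S(7)) + 3897)*(-2705 - 2194) = ((-65 + 6² + 6³ - 1*6) + 3897)*(-2705 - 2194) = ((-65 + 36 + 216 - 6) + 3897)*(-4899) = (181 + 3897)*(-4899) = 4078*(-4899) = -19978122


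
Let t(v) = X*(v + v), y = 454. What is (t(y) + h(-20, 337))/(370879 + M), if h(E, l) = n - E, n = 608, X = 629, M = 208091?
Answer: 8168/8271 ≈ 0.98755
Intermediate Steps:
h(E, l) = 608 - E
t(v) = 1258*v (t(v) = 629*(v + v) = 629*(2*v) = 1258*v)
(t(y) + h(-20, 337))/(370879 + M) = (1258*454 + (608 - 1*(-20)))/(370879 + 208091) = (571132 + (608 + 20))/578970 = (571132 + 628)*(1/578970) = 571760*(1/578970) = 8168/8271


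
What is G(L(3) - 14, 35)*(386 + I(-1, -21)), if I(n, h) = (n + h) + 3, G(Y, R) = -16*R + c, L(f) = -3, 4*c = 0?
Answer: -205520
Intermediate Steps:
c = 0 (c = (¼)*0 = 0)
G(Y, R) = -16*R (G(Y, R) = -16*R + 0 = -16*R)
I(n, h) = 3 + h + n (I(n, h) = (h + n) + 3 = 3 + h + n)
G(L(3) - 14, 35)*(386 + I(-1, -21)) = (-16*35)*(386 + (3 - 21 - 1)) = -560*(386 - 19) = -560*367 = -205520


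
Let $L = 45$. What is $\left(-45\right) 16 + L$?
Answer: $-675$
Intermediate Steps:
$\left(-45\right) 16 + L = \left(-45\right) 16 + 45 = -720 + 45 = -675$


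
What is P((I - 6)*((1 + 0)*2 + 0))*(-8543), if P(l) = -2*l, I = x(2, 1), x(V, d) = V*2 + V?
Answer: 0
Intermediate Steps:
x(V, d) = 3*V (x(V, d) = 2*V + V = 3*V)
I = 6 (I = 3*2 = 6)
P((I - 6)*((1 + 0)*2 + 0))*(-8543) = -2*(6 - 6)*((1 + 0)*2 + 0)*(-8543) = -0*(1*2 + 0)*(-8543) = -0*(2 + 0)*(-8543) = -0*2*(-8543) = -2*0*(-8543) = 0*(-8543) = 0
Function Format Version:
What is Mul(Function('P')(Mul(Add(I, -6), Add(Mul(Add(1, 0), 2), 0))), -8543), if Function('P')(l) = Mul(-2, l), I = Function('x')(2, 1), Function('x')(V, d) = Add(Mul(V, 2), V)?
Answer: 0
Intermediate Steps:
Function('x')(V, d) = Mul(3, V) (Function('x')(V, d) = Add(Mul(2, V), V) = Mul(3, V))
I = 6 (I = Mul(3, 2) = 6)
Mul(Function('P')(Mul(Add(I, -6), Add(Mul(Add(1, 0), 2), 0))), -8543) = Mul(Mul(-2, Mul(Add(6, -6), Add(Mul(Add(1, 0), 2), 0))), -8543) = Mul(Mul(-2, Mul(0, Add(Mul(1, 2), 0))), -8543) = Mul(Mul(-2, Mul(0, Add(2, 0))), -8543) = Mul(Mul(-2, Mul(0, 2)), -8543) = Mul(Mul(-2, 0), -8543) = Mul(0, -8543) = 0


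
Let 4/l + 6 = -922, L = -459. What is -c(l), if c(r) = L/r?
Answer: -106488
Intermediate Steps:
l = -1/232 (l = 4/(-6 - 922) = 4/(-928) = 4*(-1/928) = -1/232 ≈ -0.0043103)
c(r) = -459/r
-c(l) = -(-459)/(-1/232) = -(-459)*(-232) = -1*106488 = -106488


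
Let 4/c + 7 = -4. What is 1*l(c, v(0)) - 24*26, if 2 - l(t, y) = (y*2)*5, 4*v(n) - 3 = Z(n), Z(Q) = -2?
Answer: -1249/2 ≈ -624.50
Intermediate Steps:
c = -4/11 (c = 4/(-7 - 4) = 4/(-11) = 4*(-1/11) = -4/11 ≈ -0.36364)
v(n) = ¼ (v(n) = ¾ + (¼)*(-2) = ¾ - ½ = ¼)
l(t, y) = 2 - 10*y (l(t, y) = 2 - y*2*5 = 2 - 2*y*5 = 2 - 10*y)
1*l(c, v(0)) - 24*26 = 1*(2 - 10*¼) - 24*26 = 1*(2 - 5/2) - 624 = 1*(-½) - 624 = -½ - 624 = -1249/2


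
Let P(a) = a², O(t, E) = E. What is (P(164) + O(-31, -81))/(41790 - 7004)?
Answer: 26815/34786 ≈ 0.77086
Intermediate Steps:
(P(164) + O(-31, -81))/(41790 - 7004) = (164² - 81)/(41790 - 7004) = (26896 - 81)/34786 = 26815*(1/34786) = 26815/34786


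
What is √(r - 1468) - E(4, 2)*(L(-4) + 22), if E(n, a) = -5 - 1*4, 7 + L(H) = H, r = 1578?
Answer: 99 + √110 ≈ 109.49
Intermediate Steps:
L(H) = -7 + H
E(n, a) = -9 (E(n, a) = -5 - 4 = -9)
√(r - 1468) - E(4, 2)*(L(-4) + 22) = √(1578 - 1468) - (-9)*((-7 - 4) + 22) = √110 - (-9)*(-11 + 22) = √110 - (-9)*11 = √110 - 1*(-99) = √110 + 99 = 99 + √110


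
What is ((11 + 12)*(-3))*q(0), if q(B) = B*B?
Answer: 0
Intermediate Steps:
q(B) = B²
((11 + 12)*(-3))*q(0) = ((11 + 12)*(-3))*0² = (23*(-3))*0 = -69*0 = 0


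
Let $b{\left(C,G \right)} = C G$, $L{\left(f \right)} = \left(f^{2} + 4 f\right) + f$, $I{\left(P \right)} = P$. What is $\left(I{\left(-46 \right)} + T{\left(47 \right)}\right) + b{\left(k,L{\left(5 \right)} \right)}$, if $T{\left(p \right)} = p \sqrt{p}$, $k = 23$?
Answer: $1104 + 47 \sqrt{47} \approx 1426.2$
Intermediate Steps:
$L{\left(f \right)} = f^{2} + 5 f$
$T{\left(p \right)} = p^{\frac{3}{2}}$
$\left(I{\left(-46 \right)} + T{\left(47 \right)}\right) + b{\left(k,L{\left(5 \right)} \right)} = \left(-46 + 47^{\frac{3}{2}}\right) + 23 \cdot 5 \left(5 + 5\right) = \left(-46 + 47 \sqrt{47}\right) + 23 \cdot 5 \cdot 10 = \left(-46 + 47 \sqrt{47}\right) + 23 \cdot 50 = \left(-46 + 47 \sqrt{47}\right) + 1150 = 1104 + 47 \sqrt{47}$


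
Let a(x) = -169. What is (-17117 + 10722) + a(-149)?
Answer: -6564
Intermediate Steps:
(-17117 + 10722) + a(-149) = (-17117 + 10722) - 169 = -6395 - 169 = -6564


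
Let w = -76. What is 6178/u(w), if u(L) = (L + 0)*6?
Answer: -3089/228 ≈ -13.548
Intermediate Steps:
u(L) = 6*L (u(L) = L*6 = 6*L)
6178/u(w) = 6178/((6*(-76))) = 6178/(-456) = 6178*(-1/456) = -3089/228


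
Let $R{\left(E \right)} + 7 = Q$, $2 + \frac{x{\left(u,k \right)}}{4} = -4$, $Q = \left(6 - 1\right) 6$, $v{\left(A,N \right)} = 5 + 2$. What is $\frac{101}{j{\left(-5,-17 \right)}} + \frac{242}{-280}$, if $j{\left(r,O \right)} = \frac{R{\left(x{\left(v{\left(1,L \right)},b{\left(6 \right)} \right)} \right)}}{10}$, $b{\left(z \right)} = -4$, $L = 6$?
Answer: $\frac{138617}{3220} \approx 43.049$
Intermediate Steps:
$v{\left(A,N \right)} = 7$
$Q = 30$ ($Q = 5 \cdot 6 = 30$)
$x{\left(u,k \right)} = -24$ ($x{\left(u,k \right)} = -8 + 4 \left(-4\right) = -8 - 16 = -24$)
$R{\left(E \right)} = 23$ ($R{\left(E \right)} = -7 + 30 = 23$)
$j{\left(r,O \right)} = \frac{23}{10}$
$\frac{101}{j{\left(-5,-17 \right)}} + \frac{242}{-280} = \frac{101}{\frac{23}{10}} + \frac{242}{-280} = 101 \cdot \frac{10}{23} + 242 \left(- \frac{1}{280}\right) = \frac{1010}{23} - \frac{121}{140} = \frac{138617}{3220}$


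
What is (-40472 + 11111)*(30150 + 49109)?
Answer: -2327123499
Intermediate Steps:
(-40472 + 11111)*(30150 + 49109) = -29361*79259 = -2327123499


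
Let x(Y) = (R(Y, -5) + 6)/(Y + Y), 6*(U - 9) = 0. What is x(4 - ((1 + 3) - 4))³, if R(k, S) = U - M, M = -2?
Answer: 4913/512 ≈ 9.5957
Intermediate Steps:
U = 9 (U = 9 + (⅙)*0 = 9 + 0 = 9)
R(k, S) = 11 (R(k, S) = 9 - 1*(-2) = 9 + 2 = 11)
x(Y) = 17/(2*Y) (x(Y) = (11 + 6)/(Y + Y) = 17/((2*Y)) = 17*(1/(2*Y)) = 17/(2*Y))
x(4 - ((1 + 3) - 4))³ = (17/(2*(4 - ((1 + 3) - 4))))³ = (17/(2*(4 - (4 - 4))))³ = (17/(2*(4 - 1*0)))³ = (17/(2*(4 + 0)))³ = ((17/2)/4)³ = ((17/2)*(¼))³ = (17/8)³ = 4913/512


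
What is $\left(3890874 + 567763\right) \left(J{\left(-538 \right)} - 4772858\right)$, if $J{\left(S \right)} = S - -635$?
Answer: $-21280008786757$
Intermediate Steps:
$J{\left(S \right)} = 635 + S$ ($J{\left(S \right)} = S + 635 = 635 + S$)
$\left(3890874 + 567763\right) \left(J{\left(-538 \right)} - 4772858\right) = \left(3890874 + 567763\right) \left(\left(635 - 538\right) - 4772858\right) = 4458637 \left(97 - 4772858\right) = 4458637 \left(-4772761\right) = -21280008786757$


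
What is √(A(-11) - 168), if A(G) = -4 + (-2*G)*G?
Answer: 3*I*√46 ≈ 20.347*I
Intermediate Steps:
A(G) = -4 - 2*G²
√(A(-11) - 168) = √((-4 - 2*(-11)²) - 168) = √((-4 - 2*121) - 168) = √((-4 - 242) - 168) = √(-246 - 168) = √(-414) = 3*I*√46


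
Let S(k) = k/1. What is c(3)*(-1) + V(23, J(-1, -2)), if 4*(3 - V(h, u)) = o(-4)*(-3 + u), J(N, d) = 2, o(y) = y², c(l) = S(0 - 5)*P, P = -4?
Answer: -13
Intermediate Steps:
S(k) = k (S(k) = k*1 = k)
c(l) = 20 (c(l) = (0 - 5)*(-4) = -5*(-4) = 20)
V(h, u) = 15 - 4*u (V(h, u) = 3 - (-4)²*(-3 + u)/4 = 3 - 4*(-3 + u) = 3 - (-48 + 16*u)/4 = 3 + (12 - 4*u) = 15 - 4*u)
c(3)*(-1) + V(23, J(-1, -2)) = 20*(-1) + (15 - 4*2) = -20 + (15 - 8) = -20 + 7 = -13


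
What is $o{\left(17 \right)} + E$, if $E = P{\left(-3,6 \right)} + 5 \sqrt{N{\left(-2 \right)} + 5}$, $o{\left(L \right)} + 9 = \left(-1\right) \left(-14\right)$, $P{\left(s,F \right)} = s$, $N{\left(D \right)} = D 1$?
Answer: $2 + 5 \sqrt{3} \approx 10.66$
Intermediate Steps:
$N{\left(D \right)} = D$
$o{\left(L \right)} = 5$ ($o{\left(L \right)} = -9 - -14 = -9 + 14 = 5$)
$E = -3 + 5 \sqrt{3}$ ($E = -3 + 5 \sqrt{-2 + 5} = -3 + 5 \sqrt{3} \approx 5.6603$)
$o{\left(17 \right)} + E = 5 - \left(3 - 5 \sqrt{3}\right) = 2 + 5 \sqrt{3}$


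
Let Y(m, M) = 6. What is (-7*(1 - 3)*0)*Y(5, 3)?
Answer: 0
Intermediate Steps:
(-7*(1 - 3)*0)*Y(5, 3) = -7*(1 - 3)*0*6 = -(-14)*0*6 = -7*0*6 = 0*6 = 0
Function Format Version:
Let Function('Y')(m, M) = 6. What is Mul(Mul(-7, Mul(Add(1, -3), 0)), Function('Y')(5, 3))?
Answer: 0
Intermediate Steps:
Mul(Mul(-7, Mul(Add(1, -3), 0)), Function('Y')(5, 3)) = Mul(Mul(-7, Mul(Add(1, -3), 0)), 6) = Mul(Mul(-7, Mul(-2, 0)), 6) = Mul(Mul(-7, 0), 6) = Mul(0, 6) = 0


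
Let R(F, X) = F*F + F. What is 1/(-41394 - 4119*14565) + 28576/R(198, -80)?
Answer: 1052385566851/1451081193705 ≈ 0.72524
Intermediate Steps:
R(F, X) = F + F**2 (R(F, X) = F**2 + F = F + F**2)
1/(-41394 - 4119*14565) + 28576/R(198, -80) = 1/(-41394 - 4119*14565) + 28576/((198*(1 + 198))) = (1/14565)/(-45513) + 28576/((198*199)) = -1/45513*1/14565 + 28576/39402 = -1/662896845 + 28576*(1/39402) = -1/662896845 + 14288/19701 = 1052385566851/1451081193705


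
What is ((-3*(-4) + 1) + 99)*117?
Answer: 13104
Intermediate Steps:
((-3*(-4) + 1) + 99)*117 = ((12 + 1) + 99)*117 = (13 + 99)*117 = 112*117 = 13104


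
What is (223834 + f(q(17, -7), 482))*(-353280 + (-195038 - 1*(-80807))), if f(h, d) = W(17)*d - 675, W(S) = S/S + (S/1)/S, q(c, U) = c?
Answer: -104779967853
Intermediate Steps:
W(S) = 2 (W(S) = 1 + (S*1)/S = 1 + S/S = 1 + 1 = 2)
f(h, d) = -675 + 2*d (f(h, d) = 2*d - 675 = -675 + 2*d)
(223834 + f(q(17, -7), 482))*(-353280 + (-195038 - 1*(-80807))) = (223834 + (-675 + 2*482))*(-353280 + (-195038 - 1*(-80807))) = (223834 + (-675 + 964))*(-353280 + (-195038 + 80807)) = (223834 + 289)*(-353280 - 114231) = 224123*(-467511) = -104779967853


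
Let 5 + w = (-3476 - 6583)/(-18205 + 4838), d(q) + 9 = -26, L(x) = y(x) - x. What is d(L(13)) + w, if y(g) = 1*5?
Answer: -524621/13367 ≈ -39.247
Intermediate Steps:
y(g) = 5
L(x) = 5 - x
d(q) = -35 (d(q) = -9 - 26 = -35)
w = -56776/13367 (w = -5 + (-3476 - 6583)/(-18205 + 4838) = -5 - 10059/(-13367) = -5 - 10059*(-1/13367) = -5 + 10059/13367 = -56776/13367 ≈ -4.2475)
d(L(13)) + w = -35 - 56776/13367 = -524621/13367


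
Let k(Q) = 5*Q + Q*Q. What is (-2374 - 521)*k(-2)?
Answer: 17370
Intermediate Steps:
k(Q) = Q² + 5*Q (k(Q) = 5*Q + Q² = Q² + 5*Q)
(-2374 - 521)*k(-2) = (-2374 - 521)*(-2*(5 - 2)) = -(-5790)*3 = -2895*(-6) = 17370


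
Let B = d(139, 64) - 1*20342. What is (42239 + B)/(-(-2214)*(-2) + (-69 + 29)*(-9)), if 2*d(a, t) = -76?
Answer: -21859/4068 ≈ -5.3734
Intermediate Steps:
d(a, t) = -38 (d(a, t) = (1/2)*(-76) = -38)
B = -20380 (B = -38 - 1*20342 = -38 - 20342 = -20380)
(42239 + B)/(-(-2214)*(-2) + (-69 + 29)*(-9)) = (42239 - 20380)/(-(-2214)*(-2) + (-69 + 29)*(-9)) = 21859/(-6*738 - 40*(-9)) = 21859/(-4428 + 360) = 21859/(-4068) = 21859*(-1/4068) = -21859/4068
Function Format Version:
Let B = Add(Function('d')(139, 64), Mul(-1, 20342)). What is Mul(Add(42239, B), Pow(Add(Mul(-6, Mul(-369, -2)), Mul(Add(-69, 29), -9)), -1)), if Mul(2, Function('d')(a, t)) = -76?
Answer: Rational(-21859, 4068) ≈ -5.3734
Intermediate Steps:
Function('d')(a, t) = -38 (Function('d')(a, t) = Mul(Rational(1, 2), -76) = -38)
B = -20380 (B = Add(-38, Mul(-1, 20342)) = Add(-38, -20342) = -20380)
Mul(Add(42239, B), Pow(Add(Mul(-6, Mul(-369, -2)), Mul(Add(-69, 29), -9)), -1)) = Mul(Add(42239, -20380), Pow(Add(Mul(-6, Mul(-369, -2)), Mul(Add(-69, 29), -9)), -1)) = Mul(21859, Pow(Add(Mul(-6, 738), Mul(-40, -9)), -1)) = Mul(21859, Pow(Add(-4428, 360), -1)) = Mul(21859, Pow(-4068, -1)) = Mul(21859, Rational(-1, 4068)) = Rational(-21859, 4068)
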